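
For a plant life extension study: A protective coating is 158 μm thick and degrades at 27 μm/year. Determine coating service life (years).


Service life = thickness / degradation rate
Life = 158 / 27 = 5.9 years

5.9 years


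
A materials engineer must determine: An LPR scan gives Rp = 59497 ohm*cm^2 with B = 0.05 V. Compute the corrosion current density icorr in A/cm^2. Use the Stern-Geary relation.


Apply the Stern-Geary relation: icorr = B / Rp
icorr = 0.05 / 59497 = 8.404×10^-7 A/cm^2

8.404×10^-7 A/cm^2


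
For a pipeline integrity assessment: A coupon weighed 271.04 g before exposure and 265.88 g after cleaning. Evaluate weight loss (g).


Weight loss = initial − final
WL = 271.04 − 265.88 = 5.16 g

5.16 g


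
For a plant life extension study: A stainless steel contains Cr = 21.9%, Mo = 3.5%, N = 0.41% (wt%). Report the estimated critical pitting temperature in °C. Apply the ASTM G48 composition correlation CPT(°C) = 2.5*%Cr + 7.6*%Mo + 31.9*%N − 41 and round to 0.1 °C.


Apply the ASTM G48 empirical CPT estimate: CPT(°C) = 2.5*%Cr + 7.6*%Mo + 31.9*%N − 41
2.5*21.9 = 54.75; 7.6*3.5 = 26.6; 31.9*0.41 = 13.079
CPT = 54.75 + 26.6 + 13.079 − 41 = 53.429 °C
Rounded to 0.1 °C: CPT ≈ 53.4 °C

53.4 °C


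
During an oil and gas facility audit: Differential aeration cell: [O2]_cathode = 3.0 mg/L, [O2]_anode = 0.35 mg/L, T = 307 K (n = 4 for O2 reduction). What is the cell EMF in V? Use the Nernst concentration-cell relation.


Apply the Nernst concentration-cell relation: E = (RT/nF)*ln(C_cathode/C_anode)
RT/nF = 8.314*307/(4*96485) = 0.00661346 V
ln(3.0/0.35) = 2.14843
E = 0.00661346 * 2.14843 = 0.01421 V

0.01421 V


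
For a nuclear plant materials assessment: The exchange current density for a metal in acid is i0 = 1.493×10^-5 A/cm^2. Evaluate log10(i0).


i0 = 1.493×10^-5 A/cm^2
log10(i0) = -4.826

-4.826


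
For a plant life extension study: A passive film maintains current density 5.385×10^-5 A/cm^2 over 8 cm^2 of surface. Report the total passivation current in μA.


I = i_pass * A, then convert A → μA (×10^6)
I = 5.385×10^-5 * 8 * 10^6 = 430.8 μA

430.8 μA


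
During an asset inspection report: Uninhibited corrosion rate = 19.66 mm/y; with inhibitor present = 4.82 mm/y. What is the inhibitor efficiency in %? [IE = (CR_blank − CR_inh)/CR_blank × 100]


Apply the inhibitor-efficiency definition: IE = (CR_blank − CR_inh)/CR_blank × 100
IE = (19.66 − 4.82) / 19.66 × 100
IE = 14.84 / 19.66 × 100 = 75.5 %

75.5 %


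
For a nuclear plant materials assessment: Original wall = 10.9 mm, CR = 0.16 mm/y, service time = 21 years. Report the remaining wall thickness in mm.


Remaining wall = original − CR × time
t = 10.9 − 0.16*21 = 10.9 − 3.36 = 7.54 mm

7.54 mm


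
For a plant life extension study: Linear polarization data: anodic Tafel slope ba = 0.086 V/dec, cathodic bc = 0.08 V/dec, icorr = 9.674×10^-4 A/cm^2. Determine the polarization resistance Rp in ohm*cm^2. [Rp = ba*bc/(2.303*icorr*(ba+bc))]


Apply the Stern-Geary equation: Rp = ba*bc / (2.303*icorr*(ba+bc))
ba*bc = 0.086*0.08 = 0.00688
ba+bc = 0.166; 2.303*icorr*(ba+bc) = 2.303*9.674×10^-4*0.166 = 3.6983509×10^-4
Rp = 0.00688 / 3.6983509×10^-4 = 18.6 ohm*cm^2

18.6 ohm*cm^2


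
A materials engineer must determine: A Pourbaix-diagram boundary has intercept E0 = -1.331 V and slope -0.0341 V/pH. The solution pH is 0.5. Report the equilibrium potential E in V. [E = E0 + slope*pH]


Apply the Pourbaix line equation: E = E0 + slope*pH
E = -1.331 + (-0.0341)*0.5 = -1.331 + (-0.01705) = -1.34805 V
Rounded to 4 decimal places: E = -1.3481 V

-1.3481 V


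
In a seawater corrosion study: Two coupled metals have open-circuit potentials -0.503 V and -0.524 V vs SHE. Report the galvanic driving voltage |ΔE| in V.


Driving voltage is the absolute potential difference.
|ΔE| = |-0.503 − (-0.524)| = 0.021 V

0.021 V


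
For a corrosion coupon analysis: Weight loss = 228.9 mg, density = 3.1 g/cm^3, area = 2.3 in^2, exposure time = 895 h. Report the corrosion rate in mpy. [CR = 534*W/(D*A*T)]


Apply the mpy weight-loss relation: CR = 534 * W / (D * A * T)
Numerator: 534 * 228.9 = 122232.6
Denominator: 3.1 * 2.3 * 895 = 6381.35
CR = 122232.6 / 6381.35 = 19.15466 mpy

19.15466 mpy


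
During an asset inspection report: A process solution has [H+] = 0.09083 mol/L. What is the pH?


pH = −log10[H+]
pH = −log10(0.09083) = 1.04

1.04


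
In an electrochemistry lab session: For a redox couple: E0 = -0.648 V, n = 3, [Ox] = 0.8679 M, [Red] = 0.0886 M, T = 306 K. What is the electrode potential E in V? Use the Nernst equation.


Apply the Nernst equation: E = E0 + (RT/nF)*ln([Ox]/[Red])
Step 1: RT/nF = 8.314*306/(3*96485) = 0.00878922 V
Step 2: [Ox]/[Red] = 0.8679/0.0886 = 9.795711
Step 3: ln(9.795711) = 2.281945
Step 4: correction = 0.00878922 * 2.281945 = 0.02 V
E = -0.648 + 0.02 = -0.628 V

-0.628 V


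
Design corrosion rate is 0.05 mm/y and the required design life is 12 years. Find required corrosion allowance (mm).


Corrosion allowance = CR × design life
CA = 0.05 * 12 = 0.6 mm

0.6 mm


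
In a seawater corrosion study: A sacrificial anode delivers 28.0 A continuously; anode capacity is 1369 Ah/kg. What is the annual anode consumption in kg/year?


Annual consumption = current * hours per year / capacity
Rate = 28.0 * 8760 / 1369 = 179.2 kg/year

179.2 kg/year


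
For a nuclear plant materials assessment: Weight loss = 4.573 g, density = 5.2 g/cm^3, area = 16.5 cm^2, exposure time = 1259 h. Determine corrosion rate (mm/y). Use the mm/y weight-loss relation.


Apply the mm/y weight-loss relation: CR = 87600 * W / (D * A * T)
Numerator: 87600 * 4.573 = 400594.8
Denominator: 5.2 * 16.5 * 1259 = 108022.2
CR = 400594.8 / 108022.2 = 3.708449 mm/y

3.708449 mm/y


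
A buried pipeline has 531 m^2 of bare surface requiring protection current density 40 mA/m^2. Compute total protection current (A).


I = area * current density, then convert mA → A (÷1000)
I = 531 * 40 / 1000 = 21.24 A

21.24 A


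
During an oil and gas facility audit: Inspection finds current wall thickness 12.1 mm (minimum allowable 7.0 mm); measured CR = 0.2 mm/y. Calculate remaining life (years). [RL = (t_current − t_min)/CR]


Apply the remaining-life relation: RL = (t_current − t_min) / CR
RL = (12.1 − 7.0) / 0.2 = 5.1 / 0.2 = 25.5 years

25.5 years


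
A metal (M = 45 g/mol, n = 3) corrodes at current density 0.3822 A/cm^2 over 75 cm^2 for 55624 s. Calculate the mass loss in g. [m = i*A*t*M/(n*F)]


Apply Faraday's law: m = i*A*t*M / (n*F)
Total charge passed Q = i*A*t = 0.3822*75*55624 = 1594461.96 C
m = Q*M/(n*F) = 1594461.96*45/(3*96485) = 247.88236 g

247.88236 g


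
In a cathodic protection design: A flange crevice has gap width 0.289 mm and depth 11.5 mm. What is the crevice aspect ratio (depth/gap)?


Aspect ratio = depth / gap
Ratio = 11.5 / 0.289 = 39.8

39.8


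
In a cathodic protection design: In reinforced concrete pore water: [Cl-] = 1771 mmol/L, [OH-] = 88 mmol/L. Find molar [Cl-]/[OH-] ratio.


Threshold parameter = [Cl-] / [OH-] (molar basis; both in mmol/L, so units cancel)
Ratio = 1771 / 88 = 20.13

20.13


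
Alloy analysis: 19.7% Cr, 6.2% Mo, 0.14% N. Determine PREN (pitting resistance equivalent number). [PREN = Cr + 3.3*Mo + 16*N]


Apply the PREN formula: PREN = Cr + 3.3*Mo + 16*N
PREN = 19.7 + 3.3*6.2 + 16*0.14
PREN = 19.7 + 20.46 + 2.24 = 42.4

42.4


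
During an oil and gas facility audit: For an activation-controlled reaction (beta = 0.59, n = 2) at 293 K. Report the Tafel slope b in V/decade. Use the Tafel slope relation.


Apply the Tafel slope relation: b = 2.303*R*T/(beta*n*F)
Numerator: 2.303 * 8.314 * 293 = 5610.11
Denominator: 0.59 * 2 * 96485 = 113852.3
b = 5610.11 / 113852.3 = 0.0493 V/decade

0.0493 V/decade


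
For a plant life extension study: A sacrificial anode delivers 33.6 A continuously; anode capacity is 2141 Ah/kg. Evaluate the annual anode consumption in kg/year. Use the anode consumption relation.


Annual consumption = current * hours per year / capacity
Rate = 33.6 * 8760 / 2141 = 137.5 kg/year

137.5 kg/year


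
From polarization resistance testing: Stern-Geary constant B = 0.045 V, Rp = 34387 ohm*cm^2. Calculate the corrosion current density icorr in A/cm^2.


Apply the Stern-Geary relation: icorr = B / Rp
icorr = 0.045 / 34387 = 1.309×10^-6 A/cm^2

1.309×10^-6 A/cm^2


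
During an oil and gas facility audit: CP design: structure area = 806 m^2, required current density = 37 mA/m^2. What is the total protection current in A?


I = area * current density, then convert mA → A (÷1000)
I = 806 * 37 / 1000 = 29.82 A

29.82 A


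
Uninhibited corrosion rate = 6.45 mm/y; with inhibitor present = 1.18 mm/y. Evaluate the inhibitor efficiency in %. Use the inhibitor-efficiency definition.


Apply the inhibitor-efficiency definition: IE = (CR_blank − CR_inh)/CR_blank × 100
IE = (6.45 − 1.18) / 6.45 × 100
IE = 5.27 / 6.45 × 100 = 81.7 %

81.7 %


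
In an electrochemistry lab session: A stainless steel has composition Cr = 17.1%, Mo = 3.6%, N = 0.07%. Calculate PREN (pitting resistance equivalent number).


Apply the PREN formula: PREN = Cr + 3.3*Mo + 16*N
PREN = 17.1 + 3.3*3.6 + 16*0.07
PREN = 17.1 + 11.88 + 1.12 = 30.1

30.1


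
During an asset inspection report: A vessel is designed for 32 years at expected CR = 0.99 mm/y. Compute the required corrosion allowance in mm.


Corrosion allowance = CR × design life
CA = 0.99 * 32 = 31.68 mm

31.68 mm


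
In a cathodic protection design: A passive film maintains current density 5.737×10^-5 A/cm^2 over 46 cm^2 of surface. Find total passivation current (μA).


I = i_pass * A, then convert A → μA (×10^6)
I = 5.737×10^-5 * 46 * 10^6 = 2639.02 μA

2639.02 μA


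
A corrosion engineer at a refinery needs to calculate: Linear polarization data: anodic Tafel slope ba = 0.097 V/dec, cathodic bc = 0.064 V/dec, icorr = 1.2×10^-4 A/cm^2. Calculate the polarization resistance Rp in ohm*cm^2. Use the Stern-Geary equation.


Apply the Stern-Geary equation: Rp = ba*bc / (2.303*icorr*(ba+bc))
ba*bc = 0.097*0.064 = 0.006208
ba+bc = 0.161; 2.303*icorr*(ba+bc) = 2.303*1.2×10^-4*0.161 = 4.449396×10^-5
Rp = 0.006208 / 4.449396×10^-5 = 139.5 ohm*cm^2

139.5 ohm*cm^2


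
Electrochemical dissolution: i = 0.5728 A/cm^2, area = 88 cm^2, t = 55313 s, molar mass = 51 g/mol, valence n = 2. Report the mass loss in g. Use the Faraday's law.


Apply Faraday's law: m = i*A*t*M / (n*F)
Total charge passed Q = i*A*t = 0.5728*88*55313 = 2788129.2032 C
m = Q*M/(n*F) = 2788129.2032*51/(2*96485) = 736.87407 g

736.87407 g


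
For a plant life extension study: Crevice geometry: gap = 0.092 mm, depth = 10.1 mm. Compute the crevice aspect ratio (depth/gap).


Aspect ratio = depth / gap
Ratio = 10.1 / 0.092 = 109.8

109.8


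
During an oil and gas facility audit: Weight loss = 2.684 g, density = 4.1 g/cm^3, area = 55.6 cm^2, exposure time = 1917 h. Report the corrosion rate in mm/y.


Apply the mm/y weight-loss relation: CR = 87600 * W / (D * A * T)
Numerator: 87600 * 2.684 = 235118.4
Denominator: 4.1 * 55.6 * 1917 = 436999.32
CR = 235118.4 / 436999.32 = 0.538029 mm/y

0.538029 mm/y


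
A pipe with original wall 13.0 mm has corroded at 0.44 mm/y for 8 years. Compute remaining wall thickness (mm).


Remaining wall = original − CR × time
t = 13.0 − 0.44*8 = 13.0 − 3.52 = 9.48 mm

9.48 mm


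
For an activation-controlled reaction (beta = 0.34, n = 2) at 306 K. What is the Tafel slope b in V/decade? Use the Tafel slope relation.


Apply the Tafel slope relation: b = 2.303*R*T/(beta*n*F)
Numerator: 2.303 * 8.314 * 306 = 5859.03
Denominator: 0.34 * 2 * 96485 = 65609.8
b = 5859.03 / 65609.8 = 0.0893 V/decade

0.0893 V/decade


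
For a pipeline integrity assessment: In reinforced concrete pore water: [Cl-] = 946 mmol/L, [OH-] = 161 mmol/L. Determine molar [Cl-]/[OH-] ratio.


Threshold parameter = [Cl-] / [OH-] (molar basis; both in mmol/L, so units cancel)
Ratio = 946 / 161 = 5.88

5.88


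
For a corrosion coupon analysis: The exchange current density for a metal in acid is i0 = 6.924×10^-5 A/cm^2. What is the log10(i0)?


i0 = 6.924×10^-5 A/cm^2
log10(i0) = -4.16

-4.16


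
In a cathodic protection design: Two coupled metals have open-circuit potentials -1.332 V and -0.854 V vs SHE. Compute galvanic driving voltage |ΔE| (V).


Driving voltage is the absolute potential difference.
|ΔE| = |-1.332 − (-0.854)| = 0.478 V

0.478 V


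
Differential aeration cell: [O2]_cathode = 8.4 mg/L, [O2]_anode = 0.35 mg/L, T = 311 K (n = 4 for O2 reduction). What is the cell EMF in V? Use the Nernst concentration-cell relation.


Apply the Nernst concentration-cell relation: E = (RT/nF)*ln(C_cathode/C_anode)
RT/nF = 8.314*311/(4*96485) = 0.00669963 V
ln(8.4/0.35) = 3.17805
E = 0.00669963 * 3.17805 = 0.02129 V

0.02129 V


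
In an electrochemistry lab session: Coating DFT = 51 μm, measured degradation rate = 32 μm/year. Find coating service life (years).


Service life = thickness / degradation rate
Life = 51 / 32 = 1.6 years

1.6 years


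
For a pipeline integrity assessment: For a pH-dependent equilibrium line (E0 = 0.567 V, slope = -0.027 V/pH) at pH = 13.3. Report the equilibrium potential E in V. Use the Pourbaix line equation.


Apply the Pourbaix line equation: E = E0 + slope*pH
E = 0.567 + (-0.027)*13.3 = 0.567 + (-0.3591) = 0.2079 V
Rounded to 4 decimal places: E = 0.2079 V

0.2079 V


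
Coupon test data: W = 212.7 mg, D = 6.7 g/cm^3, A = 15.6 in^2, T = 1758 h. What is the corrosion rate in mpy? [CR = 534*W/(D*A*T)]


Apply the mpy weight-loss relation: CR = 534 * W / (D * A * T)
Numerator: 534 * 212.7 = 113581.8
Denominator: 6.7 * 15.6 * 1758 = 183746.16
CR = 113581.8 / 183746.16 = 0.6181 mpy

0.6181 mpy


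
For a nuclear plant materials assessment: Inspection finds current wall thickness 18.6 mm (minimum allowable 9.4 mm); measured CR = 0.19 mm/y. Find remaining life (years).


Apply the remaining-life relation: RL = (t_current − t_min) / CR
RL = (18.6 − 9.4) / 0.19 = 9.2 / 0.19 = 48.4 years

48.4 years


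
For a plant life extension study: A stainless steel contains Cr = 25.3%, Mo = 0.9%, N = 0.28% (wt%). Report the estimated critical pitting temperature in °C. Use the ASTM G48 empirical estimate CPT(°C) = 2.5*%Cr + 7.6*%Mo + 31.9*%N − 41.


Apply the ASTM G48 empirical CPT estimate: CPT(°C) = 2.5*%Cr + 7.6*%Mo + 31.9*%N − 41
2.5*25.3 = 63.25; 7.6*0.9 = 6.84; 31.9*0.28 = 8.932
CPT = 63.25 + 6.84 + 8.932 − 41 = 38.022 °C
Rounded to 0.1 °C: CPT ≈ 38.0 °C

38.0 °C


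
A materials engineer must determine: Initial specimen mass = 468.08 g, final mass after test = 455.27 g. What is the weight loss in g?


Weight loss = initial − final
WL = 468.08 − 455.27 = 12.81 g

12.81 g


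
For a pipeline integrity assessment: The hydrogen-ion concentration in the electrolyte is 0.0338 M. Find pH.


pH = −log10[H+]
pH = −log10(0.0338) = 1.47

1.47


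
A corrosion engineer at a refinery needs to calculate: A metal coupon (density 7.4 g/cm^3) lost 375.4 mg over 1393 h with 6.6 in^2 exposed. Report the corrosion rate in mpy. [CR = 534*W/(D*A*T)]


Apply the mpy weight-loss relation: CR = 534 * W / (D * A * T)
Numerator: 534 * 375.4 = 200463.6
Denominator: 7.4 * 6.6 * 1393 = 68034.12
CR = 200463.6 / 68034.12 = 2.9465 mpy

2.9465 mpy


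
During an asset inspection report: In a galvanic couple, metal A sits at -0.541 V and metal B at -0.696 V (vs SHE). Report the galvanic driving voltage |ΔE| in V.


Driving voltage is the absolute potential difference.
|ΔE| = |-0.541 − (-0.696)| = 0.155 V

0.155 V


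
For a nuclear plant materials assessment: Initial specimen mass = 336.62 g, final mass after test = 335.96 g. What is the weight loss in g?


Weight loss = initial − final
WL = 336.62 − 335.96 = 0.66 g

0.66 g


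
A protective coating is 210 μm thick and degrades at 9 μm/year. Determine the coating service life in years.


Service life = thickness / degradation rate
Life = 210 / 9 = 23.3 years

23.3 years


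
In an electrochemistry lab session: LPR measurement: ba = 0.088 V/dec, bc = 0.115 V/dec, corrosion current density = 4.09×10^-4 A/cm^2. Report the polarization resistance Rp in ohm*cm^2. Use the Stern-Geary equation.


Apply the Stern-Geary equation: Rp = ba*bc / (2.303*icorr*(ba+bc))
ba*bc = 0.088*0.115 = 0.01012
ba+bc = 0.203; 2.303*icorr*(ba+bc) = 2.303*4.09×10^-4*0.203 = 1.9121118×10^-4
Rp = 0.01012 / 1.9121118×10^-4 = 52.93 ohm*cm^2

52.93 ohm*cm^2


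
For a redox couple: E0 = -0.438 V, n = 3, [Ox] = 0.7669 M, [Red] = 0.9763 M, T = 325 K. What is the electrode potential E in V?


Apply the Nernst equation: E = E0 + (RT/nF)*ln([Ox]/[Red])
Step 1: RT/nF = 8.314*325/(3*96485) = 0.00933496 V
Step 2: [Ox]/[Red] = 0.7669/0.9763 = 0.785517
Step 3: ln(0.785517) = -0.241413
Step 4: correction = 0.00933496 * -0.241413 = -0.002 V
E = -0.438 + -0.002 = -0.44 V

-0.44 V


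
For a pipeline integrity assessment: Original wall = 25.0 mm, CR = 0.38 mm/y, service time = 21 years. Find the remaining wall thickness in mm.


Remaining wall = original − CR × time
t = 25.0 − 0.38*21 = 25.0 − 7.98 = 17.02 mm

17.02 mm


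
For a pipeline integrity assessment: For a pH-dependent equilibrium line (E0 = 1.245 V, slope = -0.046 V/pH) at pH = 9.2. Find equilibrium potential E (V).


Apply the Pourbaix line equation: E = E0 + slope*pH
E = 1.245 + (-0.046)*9.2 = 1.245 + (-0.4232) = 0.8218 V
Rounded to 4 decimal places: E = 0.8218 V

0.8218 V


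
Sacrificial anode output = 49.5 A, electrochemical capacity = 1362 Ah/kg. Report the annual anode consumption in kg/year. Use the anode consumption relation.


Annual consumption = current * hours per year / capacity
Rate = 49.5 * 8760 / 1362 = 318.4 kg/year

318.4 kg/year


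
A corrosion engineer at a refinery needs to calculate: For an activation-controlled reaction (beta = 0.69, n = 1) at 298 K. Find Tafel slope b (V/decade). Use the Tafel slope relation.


Apply the Tafel slope relation: b = 2.303*R*T/(beta*n*F)
Numerator: 2.303 * 8.314 * 298 = 5705.85
Denominator: 0.69 * 1 * 96485 = 66574.65
b = 5705.85 / 66574.65 = 0.086 V/decade

0.086 V/decade


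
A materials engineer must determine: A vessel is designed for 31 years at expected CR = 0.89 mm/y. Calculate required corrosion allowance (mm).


Corrosion allowance = CR × design life
CA = 0.89 * 31 = 27.59 mm

27.59 mm


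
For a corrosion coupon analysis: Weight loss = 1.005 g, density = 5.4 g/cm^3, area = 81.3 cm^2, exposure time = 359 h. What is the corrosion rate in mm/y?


Apply the mm/y weight-loss relation: CR = 87600 * W / (D * A * T)
Numerator: 87600 * 1.005 = 88038.0
Denominator: 5.4 * 81.3 * 359 = 157608.18
CR = 88038.0 / 157608.18 = 0.5586 mm/y

0.5586 mm/y


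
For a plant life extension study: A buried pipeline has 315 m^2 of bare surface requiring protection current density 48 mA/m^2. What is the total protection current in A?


I = area * current density, then convert mA → A (÷1000)
I = 315 * 48 / 1000 = 15.12 A

15.12 A


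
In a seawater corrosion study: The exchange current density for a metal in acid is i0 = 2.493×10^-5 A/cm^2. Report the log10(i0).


i0 = 2.493×10^-5 A/cm^2
log10(i0) = -4.603

-4.603


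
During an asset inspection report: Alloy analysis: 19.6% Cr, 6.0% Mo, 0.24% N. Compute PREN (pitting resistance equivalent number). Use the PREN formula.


Apply the PREN formula: PREN = Cr + 3.3*Mo + 16*N
PREN = 19.6 + 3.3*6.0 + 16*0.24
PREN = 19.6 + 19.8 + 3.84 = 43.24

43.24


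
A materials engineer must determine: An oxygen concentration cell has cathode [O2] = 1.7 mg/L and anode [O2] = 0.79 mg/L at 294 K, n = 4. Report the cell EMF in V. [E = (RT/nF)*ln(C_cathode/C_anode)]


Apply the Nernst concentration-cell relation: E = (RT/nF)*ln(C_cathode/C_anode)
RT/nF = 8.314*294/(4*96485) = 0.00633341 V
ln(1.7/0.79) = 0.76635
E = 0.00633341 * 0.76635 = 0.00485 V

0.00485 V


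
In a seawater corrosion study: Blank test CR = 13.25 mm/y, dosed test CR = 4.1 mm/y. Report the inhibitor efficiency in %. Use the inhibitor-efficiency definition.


Apply the inhibitor-efficiency definition: IE = (CR_blank − CR_inh)/CR_blank × 100
IE = (13.25 − 4.1) / 13.25 × 100
IE = 9.15 / 13.25 × 100 = 69.1 %

69.1 %


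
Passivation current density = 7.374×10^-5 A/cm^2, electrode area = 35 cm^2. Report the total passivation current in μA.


I = i_pass * A, then convert A → μA (×10^6)
I = 7.374×10^-5 * 35 * 10^6 = 2580.9 μA

2580.9 μA


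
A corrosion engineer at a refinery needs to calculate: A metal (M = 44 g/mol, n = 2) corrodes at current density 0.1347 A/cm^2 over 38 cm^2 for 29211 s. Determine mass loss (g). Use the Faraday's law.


Apply Faraday's law: m = i*A*t*M / (n*F)
Total charge passed Q = i*A*t = 0.1347*38*29211 = 149519.4246 C
m = Q*M/(n*F) = 149519.4246*44/(2*96485) = 34.0926 g

34.0926 g


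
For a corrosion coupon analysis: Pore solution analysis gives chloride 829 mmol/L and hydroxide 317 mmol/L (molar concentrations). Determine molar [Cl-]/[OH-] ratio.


Threshold parameter = [Cl-] / [OH-] (molar basis; both in mmol/L, so units cancel)
Ratio = 829 / 317 = 2.62

2.62


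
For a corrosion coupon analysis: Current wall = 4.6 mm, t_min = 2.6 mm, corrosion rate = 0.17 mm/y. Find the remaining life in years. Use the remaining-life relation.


Apply the remaining-life relation: RL = (t_current − t_min) / CR
RL = (4.6 − 2.6) / 0.17 = 2.0 / 0.17 = 11.8 years

11.8 years


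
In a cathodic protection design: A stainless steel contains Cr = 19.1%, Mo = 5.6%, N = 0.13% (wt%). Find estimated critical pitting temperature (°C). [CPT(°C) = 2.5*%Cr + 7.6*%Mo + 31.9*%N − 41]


Apply the ASTM G48 empirical CPT estimate: CPT(°C) = 2.5*%Cr + 7.6*%Mo + 31.9*%N − 41
2.5*19.1 = 47.75; 7.6*5.6 = 42.56; 31.9*0.13 = 4.147
CPT = 47.75 + 42.56 + 4.147 − 41 = 53.457 °C
Rounded to 0.1 °C: CPT ≈ 53.5 °C

53.5 °C


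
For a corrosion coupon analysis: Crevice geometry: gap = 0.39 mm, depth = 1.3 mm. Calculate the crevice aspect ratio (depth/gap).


Aspect ratio = depth / gap
Ratio = 1.3 / 0.39 = 3.3

3.3


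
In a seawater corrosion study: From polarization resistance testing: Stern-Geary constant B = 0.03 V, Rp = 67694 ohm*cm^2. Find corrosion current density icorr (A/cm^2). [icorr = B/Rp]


Apply the Stern-Geary relation: icorr = B / Rp
icorr = 0.03 / 67694 = 4.432×10^-7 A/cm^2

4.432×10^-7 A/cm^2


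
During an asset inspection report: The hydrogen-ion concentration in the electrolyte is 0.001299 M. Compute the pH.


pH = −log10[H+]
pH = −log10(0.001299) = 2.89

2.89


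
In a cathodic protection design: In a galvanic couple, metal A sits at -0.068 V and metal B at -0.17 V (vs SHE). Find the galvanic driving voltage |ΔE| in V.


Driving voltage is the absolute potential difference.
|ΔE| = |-0.068 − (-0.17)| = 0.102 V

0.102 V


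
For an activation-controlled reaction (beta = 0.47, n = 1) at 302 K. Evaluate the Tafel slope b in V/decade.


Apply the Tafel slope relation: b = 2.303*R*T/(beta*n*F)
Numerator: 2.303 * 8.314 * 302 = 5782.44
Denominator: 0.47 * 1 * 96485 = 45347.95
b = 5782.44 / 45347.95 = 0.128 V/decade

0.128 V/decade


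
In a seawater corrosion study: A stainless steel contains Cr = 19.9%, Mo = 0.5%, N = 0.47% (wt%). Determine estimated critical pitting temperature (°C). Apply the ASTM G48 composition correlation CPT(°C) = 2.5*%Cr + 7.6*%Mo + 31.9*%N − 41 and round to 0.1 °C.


Apply the ASTM G48 empirical CPT estimate: CPT(°C) = 2.5*%Cr + 7.6*%Mo + 31.9*%N − 41
2.5*19.9 = 49.75; 7.6*0.5 = 3.8; 31.9*0.47 = 14.993
CPT = 49.75 + 3.8 + 14.993 − 41 = 27.543 °C
Rounded to 0.1 °C: CPT ≈ 27.5 °C

27.5 °C


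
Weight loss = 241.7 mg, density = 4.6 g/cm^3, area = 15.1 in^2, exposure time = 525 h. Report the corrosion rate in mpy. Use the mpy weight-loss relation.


Apply the mpy weight-loss relation: CR = 534 * W / (D * A * T)
Numerator: 534 * 241.7 = 129067.8
Denominator: 4.6 * 15.1 * 525 = 36466.5
CR = 129067.8 / 36466.5 = 3.5394 mpy

3.5394 mpy


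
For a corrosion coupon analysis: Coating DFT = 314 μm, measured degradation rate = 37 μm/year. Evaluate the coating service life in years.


Service life = thickness / degradation rate
Life = 314 / 37 = 8.5 years

8.5 years


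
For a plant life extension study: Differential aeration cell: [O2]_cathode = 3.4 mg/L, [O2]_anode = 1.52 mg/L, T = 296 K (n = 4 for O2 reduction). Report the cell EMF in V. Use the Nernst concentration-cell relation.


Apply the Nernst concentration-cell relation: E = (RT/nF)*ln(C_cathode/C_anode)
RT/nF = 8.314*296/(4*96485) = 0.00637649 V
ln(3.4/1.52) = 0.80507
E = 0.00637649 * 0.80507 = 0.00513 V

0.00513 V


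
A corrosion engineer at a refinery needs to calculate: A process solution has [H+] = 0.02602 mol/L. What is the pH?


pH = −log10[H+]
pH = −log10(0.02602) = 1.58

1.58


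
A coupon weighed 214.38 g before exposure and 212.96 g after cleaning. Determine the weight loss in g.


Weight loss = initial − final
WL = 214.38 − 212.96 = 1.42 g

1.42 g


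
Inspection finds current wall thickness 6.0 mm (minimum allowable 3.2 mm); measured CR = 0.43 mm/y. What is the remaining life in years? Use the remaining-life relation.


Apply the remaining-life relation: RL = (t_current − t_min) / CR
RL = (6.0 − 3.2) / 0.43 = 2.8 / 0.43 = 6.5 years

6.5 years


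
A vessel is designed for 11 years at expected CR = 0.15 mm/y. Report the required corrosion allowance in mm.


Corrosion allowance = CR × design life
CA = 0.15 * 11 = 1.65 mm

1.65 mm


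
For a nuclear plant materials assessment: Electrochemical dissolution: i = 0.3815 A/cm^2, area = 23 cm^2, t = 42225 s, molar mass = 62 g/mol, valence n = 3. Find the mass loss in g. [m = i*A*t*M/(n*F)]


Apply Faraday's law: m = i*A*t*M / (n*F)
Total charge passed Q = i*A*t = 0.3815*23*42225 = 370503.2625 C
m = Q*M/(n*F) = 370503.2625*62/(3*96485) = 79.36018 g

79.36018 g


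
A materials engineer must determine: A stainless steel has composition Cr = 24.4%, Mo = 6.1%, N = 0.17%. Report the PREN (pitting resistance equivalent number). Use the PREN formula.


Apply the PREN formula: PREN = Cr + 3.3*Mo + 16*N
PREN = 24.4 + 3.3*6.1 + 16*0.17
PREN = 24.4 + 20.13 + 2.72 = 47.25

47.25


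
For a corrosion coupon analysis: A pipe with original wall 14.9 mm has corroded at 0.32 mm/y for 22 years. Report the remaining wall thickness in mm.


Remaining wall = original − CR × time
t = 14.9 − 0.32*22 = 14.9 − 7.04 = 7.86 mm

7.86 mm


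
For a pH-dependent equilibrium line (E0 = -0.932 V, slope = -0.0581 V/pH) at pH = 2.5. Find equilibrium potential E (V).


Apply the Pourbaix line equation: E = E0 + slope*pH
E = -0.932 + (-0.0581)*2.5 = -0.932 + (-0.14525) = -1.07725 V
Rounded to 4 decimal places: E = -1.0773 V

-1.0773 V


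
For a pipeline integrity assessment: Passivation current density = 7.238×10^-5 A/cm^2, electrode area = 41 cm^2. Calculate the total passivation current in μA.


I = i_pass * A, then convert A → μA (×10^6)
I = 7.238×10^-5 * 41 * 10^6 = 2967.58 μA

2967.58 μA


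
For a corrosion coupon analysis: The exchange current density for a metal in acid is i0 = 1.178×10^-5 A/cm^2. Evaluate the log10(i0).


i0 = 1.178×10^-5 A/cm^2
log10(i0) = -4.929

-4.929


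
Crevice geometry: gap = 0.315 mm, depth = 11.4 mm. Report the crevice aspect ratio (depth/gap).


Aspect ratio = depth / gap
Ratio = 11.4 / 0.315 = 36.2

36.2


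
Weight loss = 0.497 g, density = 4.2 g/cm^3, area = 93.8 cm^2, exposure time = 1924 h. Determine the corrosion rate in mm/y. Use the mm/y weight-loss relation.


Apply the mm/y weight-loss relation: CR = 87600 * W / (D * A * T)
Numerator: 87600 * 0.497 = 43537.2
Denominator: 4.2 * 93.8 * 1924 = 757979.04
CR = 43537.2 / 757979.04 = 0.057439 mm/y

0.057439 mm/y


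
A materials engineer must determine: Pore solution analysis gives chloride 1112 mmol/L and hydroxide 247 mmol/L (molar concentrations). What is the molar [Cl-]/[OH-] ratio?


Threshold parameter = [Cl-] / [OH-] (molar basis; both in mmol/L, so units cancel)
Ratio = 1112 / 247 = 4.5

4.5


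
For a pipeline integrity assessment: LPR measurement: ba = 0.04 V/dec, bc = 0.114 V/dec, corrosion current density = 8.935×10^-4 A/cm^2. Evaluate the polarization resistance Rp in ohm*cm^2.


Apply the Stern-Geary equation: Rp = ba*bc / (2.303*icorr*(ba+bc))
ba*bc = 0.04*0.114 = 0.00456
ba+bc = 0.154; 2.303*icorr*(ba+bc) = 2.303*8.935×10^-4*0.154 = 3.168905×10^-4
Rp = 0.00456 / 3.168905×10^-4 = 14.4 ohm*cm^2

14.4 ohm*cm^2


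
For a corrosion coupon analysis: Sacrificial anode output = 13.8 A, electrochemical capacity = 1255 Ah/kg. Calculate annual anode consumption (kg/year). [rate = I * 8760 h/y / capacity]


Annual consumption = current * hours per year / capacity
Rate = 13.8 * 8760 / 1255 = 96.3 kg/year

96.3 kg/year


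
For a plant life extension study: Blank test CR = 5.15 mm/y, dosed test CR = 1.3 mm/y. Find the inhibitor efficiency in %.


Apply the inhibitor-efficiency definition: IE = (CR_blank − CR_inh)/CR_blank × 100
IE = (5.15 − 1.3) / 5.15 × 100
IE = 3.85 / 5.15 × 100 = 74.8 %

74.8 %


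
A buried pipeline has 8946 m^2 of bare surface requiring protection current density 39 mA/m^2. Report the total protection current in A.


I = area * current density, then convert mA → A (÷1000)
I = 8946 * 39 / 1000 = 348.89 A

348.89 A


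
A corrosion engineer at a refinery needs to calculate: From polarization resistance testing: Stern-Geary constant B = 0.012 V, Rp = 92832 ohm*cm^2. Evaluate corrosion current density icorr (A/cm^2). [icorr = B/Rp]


Apply the Stern-Geary relation: icorr = B / Rp
icorr = 0.012 / 92832 = 1.293×10^-7 A/cm^2

1.293×10^-7 A/cm^2


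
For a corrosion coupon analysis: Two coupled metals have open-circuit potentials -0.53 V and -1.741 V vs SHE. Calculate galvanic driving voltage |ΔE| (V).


Driving voltage is the absolute potential difference.
|ΔE| = |-0.53 − (-1.741)| = 1.211 V

1.211 V


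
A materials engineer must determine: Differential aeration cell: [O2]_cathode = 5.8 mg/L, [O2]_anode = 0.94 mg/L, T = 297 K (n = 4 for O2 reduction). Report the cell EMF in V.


Apply the Nernst concentration-cell relation: E = (RT/nF)*ln(C_cathode/C_anode)
RT/nF = 8.314*297/(4*96485) = 0.00639804 V
ln(5.8/0.94) = 1.81973
E = 0.00639804 * 1.81973 = 0.01164 V

0.01164 V


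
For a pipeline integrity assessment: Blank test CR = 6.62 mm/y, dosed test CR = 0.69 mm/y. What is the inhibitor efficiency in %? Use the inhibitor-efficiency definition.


Apply the inhibitor-efficiency definition: IE = (CR_blank − CR_inh)/CR_blank × 100
IE = (6.62 − 0.69) / 6.62 × 100
IE = 5.93 / 6.62 × 100 = 89.6 %

89.6 %


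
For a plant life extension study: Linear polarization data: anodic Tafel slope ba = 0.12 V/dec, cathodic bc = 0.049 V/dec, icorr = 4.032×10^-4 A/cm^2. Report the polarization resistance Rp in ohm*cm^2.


Apply the Stern-Geary equation: Rp = ba*bc / (2.303*icorr*(ba+bc))
ba*bc = 0.12*0.049 = 0.00588
ba+bc = 0.169; 2.303*icorr*(ba+bc) = 2.303*4.032×10^-4*0.169 = 1.5692826×10^-4
Rp = 0.00588 / 1.5692826×10^-4 = 37.47 ohm*cm^2

37.47 ohm*cm^2


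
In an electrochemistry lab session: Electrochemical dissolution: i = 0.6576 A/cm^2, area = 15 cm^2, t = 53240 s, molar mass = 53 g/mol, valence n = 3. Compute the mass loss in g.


Apply Faraday's law: m = i*A*t*M / (n*F)
Total charge passed Q = i*A*t = 0.6576*15*53240 = 525159.36 C
m = Q*M/(n*F) = 525159.36*53/(3*96485) = 96.158 g

96.158 g


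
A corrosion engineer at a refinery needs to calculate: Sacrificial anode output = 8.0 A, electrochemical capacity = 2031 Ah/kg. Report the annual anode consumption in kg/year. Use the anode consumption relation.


Annual consumption = current * hours per year / capacity
Rate = 8.0 * 8760 / 2031 = 34.5 kg/year

34.5 kg/year


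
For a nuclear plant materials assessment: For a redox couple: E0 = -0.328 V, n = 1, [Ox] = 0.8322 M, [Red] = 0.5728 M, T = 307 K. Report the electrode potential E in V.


Apply the Nernst equation: E = E0 + (RT/nF)*ln([Ox]/[Red])
Step 1: RT/nF = 8.314*307/(1*96485) = 0.02645383 V
Step 2: [Ox]/[Red] = 0.8322/0.5728 = 1.452863
Step 3: ln(1.452863) = 0.373536
Step 4: correction = 0.02645383 * 0.373536 = 0.0099 V
E = -0.328 + 0.0099 = -0.3181 V

-0.3181 V


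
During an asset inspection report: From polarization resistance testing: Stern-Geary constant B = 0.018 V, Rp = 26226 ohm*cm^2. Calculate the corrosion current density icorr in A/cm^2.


Apply the Stern-Geary relation: icorr = B / Rp
icorr = 0.018 / 26226 = 6.863×10^-7 A/cm^2

6.863×10^-7 A/cm^2


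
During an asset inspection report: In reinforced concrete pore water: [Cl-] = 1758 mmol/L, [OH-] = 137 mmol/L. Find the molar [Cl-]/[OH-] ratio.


Threshold parameter = [Cl-] / [OH-] (molar basis; both in mmol/L, so units cancel)
Ratio = 1758 / 137 = 12.83

12.83


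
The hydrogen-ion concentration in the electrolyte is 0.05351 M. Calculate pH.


pH = −log10[H+]
pH = −log10(0.05351) = 1.27

1.27


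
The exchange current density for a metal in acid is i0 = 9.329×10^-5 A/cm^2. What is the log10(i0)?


i0 = 9.329×10^-5 A/cm^2
log10(i0) = -4.03

-4.03


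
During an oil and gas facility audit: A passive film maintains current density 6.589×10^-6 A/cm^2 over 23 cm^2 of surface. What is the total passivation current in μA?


I = i_pass * A, then convert A → μA (×10^6)
I = 6.589×10^-6 * 23 * 10^6 = 151.55 μA

151.55 μA


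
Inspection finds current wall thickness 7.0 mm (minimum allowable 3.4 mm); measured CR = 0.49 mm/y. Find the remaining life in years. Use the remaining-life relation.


Apply the remaining-life relation: RL = (t_current − t_min) / CR
RL = (7.0 − 3.4) / 0.49 = 3.6 / 0.49 = 7.3 years

7.3 years


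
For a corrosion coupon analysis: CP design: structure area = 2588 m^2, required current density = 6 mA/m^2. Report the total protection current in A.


I = area * current density, then convert mA → A (÷1000)
I = 2588 * 6 / 1000 = 15.53 A

15.53 A


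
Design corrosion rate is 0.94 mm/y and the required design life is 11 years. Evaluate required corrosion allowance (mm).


Corrosion allowance = CR × design life
CA = 0.94 * 11 = 10.34 mm

10.34 mm


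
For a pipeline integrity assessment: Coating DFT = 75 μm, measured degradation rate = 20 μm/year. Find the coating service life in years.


Service life = thickness / degradation rate
Life = 75 / 20 = 3.8 years

3.8 years


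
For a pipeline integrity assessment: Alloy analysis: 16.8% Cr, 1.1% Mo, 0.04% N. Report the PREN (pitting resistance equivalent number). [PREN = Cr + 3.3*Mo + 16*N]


Apply the PREN formula: PREN = Cr + 3.3*Mo + 16*N
PREN = 16.8 + 3.3*1.1 + 16*0.04
PREN = 16.8 + 3.63 + 0.64 = 21.07

21.07


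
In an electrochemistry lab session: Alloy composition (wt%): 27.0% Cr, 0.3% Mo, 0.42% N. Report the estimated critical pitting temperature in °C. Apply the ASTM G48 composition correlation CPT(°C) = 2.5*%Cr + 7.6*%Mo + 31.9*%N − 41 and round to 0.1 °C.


Apply the ASTM G48 empirical CPT estimate: CPT(°C) = 2.5*%Cr + 7.6*%Mo + 31.9*%N − 41
2.5*27.0 = 67.5; 7.6*0.3 = 2.28; 31.9*0.42 = 13.398
CPT = 67.5 + 2.28 + 13.398 − 41 = 42.178 °C
Rounded to 0.1 °C: CPT ≈ 42.2 °C

42.2 °C


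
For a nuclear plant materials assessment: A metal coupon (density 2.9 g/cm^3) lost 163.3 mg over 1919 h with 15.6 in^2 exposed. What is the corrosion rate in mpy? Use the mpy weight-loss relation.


Apply the mpy weight-loss relation: CR = 534 * W / (D * A * T)
Numerator: 534 * 163.3 = 87202.2
Denominator: 2.9 * 15.6 * 1919 = 86815.56
CR = 87202.2 / 86815.56 = 1.004 mpy

1.004 mpy


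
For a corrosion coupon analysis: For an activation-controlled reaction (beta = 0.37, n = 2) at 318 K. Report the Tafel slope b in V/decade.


Apply the Tafel slope relation: b = 2.303*R*T/(beta*n*F)
Numerator: 2.303 * 8.314 * 318 = 6088.79
Denominator: 0.37 * 2 * 96485 = 71398.9
b = 6088.79 / 71398.9 = 0.085 V/decade

0.085 V/decade


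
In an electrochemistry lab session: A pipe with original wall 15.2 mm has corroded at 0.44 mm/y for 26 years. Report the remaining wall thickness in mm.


Remaining wall = original − CR × time
t = 15.2 − 0.44*26 = 15.2 − 11.44 = 3.76 mm

3.76 mm


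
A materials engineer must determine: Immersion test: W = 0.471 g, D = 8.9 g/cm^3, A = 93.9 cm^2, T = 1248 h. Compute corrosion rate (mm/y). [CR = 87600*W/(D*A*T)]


Apply the mm/y weight-loss relation: CR = 87600 * W / (D * A * T)
Numerator: 87600 * 0.471 = 41259.6
Denominator: 8.9 * 93.9 * 1248 = 1042966.08
CR = 41259.6 / 1042966.08 = 0.0396 mm/y

0.0396 mm/y


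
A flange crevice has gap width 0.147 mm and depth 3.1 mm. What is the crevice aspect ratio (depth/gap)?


Aspect ratio = depth / gap
Ratio = 3.1 / 0.147 = 21.1

21.1


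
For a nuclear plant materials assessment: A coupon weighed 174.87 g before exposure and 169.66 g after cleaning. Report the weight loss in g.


Weight loss = initial − final
WL = 174.87 − 169.66 = 5.21 g

5.21 g


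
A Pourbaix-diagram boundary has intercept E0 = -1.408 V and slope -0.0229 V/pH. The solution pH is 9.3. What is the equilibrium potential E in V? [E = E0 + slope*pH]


Apply the Pourbaix line equation: E = E0 + slope*pH
E = -1.408 + (-0.0229)*9.3 = -1.408 + (-0.21297) = -1.62097 V
Rounded to 4 decimal places: E = -1.6210 V

-1.6210 V


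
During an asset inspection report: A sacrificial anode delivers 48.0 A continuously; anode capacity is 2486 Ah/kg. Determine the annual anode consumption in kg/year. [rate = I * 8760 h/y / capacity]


Annual consumption = current * hours per year / capacity
Rate = 48.0 * 8760 / 2486 = 169.1 kg/year

169.1 kg/year


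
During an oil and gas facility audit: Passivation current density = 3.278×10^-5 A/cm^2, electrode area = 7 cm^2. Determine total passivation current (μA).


I = i_pass * A, then convert A → μA (×10^6)
I = 3.278×10^-5 * 7 * 10^6 = 229.46 μA

229.46 μA


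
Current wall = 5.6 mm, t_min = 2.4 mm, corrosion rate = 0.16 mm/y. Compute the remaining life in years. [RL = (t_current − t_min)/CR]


Apply the remaining-life relation: RL = (t_current − t_min) / CR
RL = (5.6 − 2.4) / 0.16 = 3.2 / 0.16 = 20.0 years

20.0 years


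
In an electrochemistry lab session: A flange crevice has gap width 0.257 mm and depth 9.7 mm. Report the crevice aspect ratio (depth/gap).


Aspect ratio = depth / gap
Ratio = 9.7 / 0.257 = 37.7

37.7


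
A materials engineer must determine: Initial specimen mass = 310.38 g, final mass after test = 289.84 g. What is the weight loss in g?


Weight loss = initial − final
WL = 310.38 − 289.84 = 20.54 g

20.54 g


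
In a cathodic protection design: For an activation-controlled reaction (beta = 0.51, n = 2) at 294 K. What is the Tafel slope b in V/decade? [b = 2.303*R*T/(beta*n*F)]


Apply the Tafel slope relation: b = 2.303*R*T/(beta*n*F)
Numerator: 2.303 * 8.314 * 294 = 5629.26
Denominator: 0.51 * 2 * 96485 = 98414.7
b = 5629.26 / 98414.7 = 0.0572 V/decade

0.0572 V/decade


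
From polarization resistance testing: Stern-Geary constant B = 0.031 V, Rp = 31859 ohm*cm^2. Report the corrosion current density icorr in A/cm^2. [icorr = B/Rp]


Apply the Stern-Geary relation: icorr = B / Rp
icorr = 0.031 / 31859 = 9.73×10^-7 A/cm^2

9.73×10^-7 A/cm^2


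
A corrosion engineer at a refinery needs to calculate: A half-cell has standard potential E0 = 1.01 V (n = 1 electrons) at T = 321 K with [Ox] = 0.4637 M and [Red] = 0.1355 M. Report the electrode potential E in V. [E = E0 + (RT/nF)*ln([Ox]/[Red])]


Apply the Nernst equation: E = E0 + (RT/nF)*ln([Ox]/[Red])
Step 1: RT/nF = 8.314*321/(1*96485) = 0.0276602 V
Step 2: [Ox]/[Red] = 0.4637/0.1355 = 3.42214
Step 3: ln(3.42214) = 1.230266
Step 4: correction = 0.0276602 * 1.230266 = 0.034 V
E = 1.01 + 0.034 = 1.044 V

1.044 V
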